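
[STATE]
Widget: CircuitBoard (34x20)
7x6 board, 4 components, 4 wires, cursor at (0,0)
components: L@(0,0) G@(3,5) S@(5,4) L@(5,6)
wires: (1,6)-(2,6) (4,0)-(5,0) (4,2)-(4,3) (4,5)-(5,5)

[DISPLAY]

   0 1 2 3 4 5 6                  
0  [L]                            
                                  
1                           ·     
                            │     
2                           ·     
                                  
3                       G         
                                  
4   ·       · ─ ·       ·         
    │                   │         
5   ·               S   ·   L     
Cursor: (0,0)                     
                                  
                                  
                                  
                                  
                                  
                                  
                                  


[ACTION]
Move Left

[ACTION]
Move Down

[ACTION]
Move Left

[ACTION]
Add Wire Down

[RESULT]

   0 1 2 3 4 5 6                  
0   L                             
                                  
1  [.]                      ·     
    │                       │     
2   ·                       ·     
                                  
3                       G         
                                  
4   ·       · ─ ·       ·         
    │                   │         
5   ·               S   ·   L     
Cursor: (1,0)                     
                                  
                                  
                                  
                                  
                                  
                                  
                                  


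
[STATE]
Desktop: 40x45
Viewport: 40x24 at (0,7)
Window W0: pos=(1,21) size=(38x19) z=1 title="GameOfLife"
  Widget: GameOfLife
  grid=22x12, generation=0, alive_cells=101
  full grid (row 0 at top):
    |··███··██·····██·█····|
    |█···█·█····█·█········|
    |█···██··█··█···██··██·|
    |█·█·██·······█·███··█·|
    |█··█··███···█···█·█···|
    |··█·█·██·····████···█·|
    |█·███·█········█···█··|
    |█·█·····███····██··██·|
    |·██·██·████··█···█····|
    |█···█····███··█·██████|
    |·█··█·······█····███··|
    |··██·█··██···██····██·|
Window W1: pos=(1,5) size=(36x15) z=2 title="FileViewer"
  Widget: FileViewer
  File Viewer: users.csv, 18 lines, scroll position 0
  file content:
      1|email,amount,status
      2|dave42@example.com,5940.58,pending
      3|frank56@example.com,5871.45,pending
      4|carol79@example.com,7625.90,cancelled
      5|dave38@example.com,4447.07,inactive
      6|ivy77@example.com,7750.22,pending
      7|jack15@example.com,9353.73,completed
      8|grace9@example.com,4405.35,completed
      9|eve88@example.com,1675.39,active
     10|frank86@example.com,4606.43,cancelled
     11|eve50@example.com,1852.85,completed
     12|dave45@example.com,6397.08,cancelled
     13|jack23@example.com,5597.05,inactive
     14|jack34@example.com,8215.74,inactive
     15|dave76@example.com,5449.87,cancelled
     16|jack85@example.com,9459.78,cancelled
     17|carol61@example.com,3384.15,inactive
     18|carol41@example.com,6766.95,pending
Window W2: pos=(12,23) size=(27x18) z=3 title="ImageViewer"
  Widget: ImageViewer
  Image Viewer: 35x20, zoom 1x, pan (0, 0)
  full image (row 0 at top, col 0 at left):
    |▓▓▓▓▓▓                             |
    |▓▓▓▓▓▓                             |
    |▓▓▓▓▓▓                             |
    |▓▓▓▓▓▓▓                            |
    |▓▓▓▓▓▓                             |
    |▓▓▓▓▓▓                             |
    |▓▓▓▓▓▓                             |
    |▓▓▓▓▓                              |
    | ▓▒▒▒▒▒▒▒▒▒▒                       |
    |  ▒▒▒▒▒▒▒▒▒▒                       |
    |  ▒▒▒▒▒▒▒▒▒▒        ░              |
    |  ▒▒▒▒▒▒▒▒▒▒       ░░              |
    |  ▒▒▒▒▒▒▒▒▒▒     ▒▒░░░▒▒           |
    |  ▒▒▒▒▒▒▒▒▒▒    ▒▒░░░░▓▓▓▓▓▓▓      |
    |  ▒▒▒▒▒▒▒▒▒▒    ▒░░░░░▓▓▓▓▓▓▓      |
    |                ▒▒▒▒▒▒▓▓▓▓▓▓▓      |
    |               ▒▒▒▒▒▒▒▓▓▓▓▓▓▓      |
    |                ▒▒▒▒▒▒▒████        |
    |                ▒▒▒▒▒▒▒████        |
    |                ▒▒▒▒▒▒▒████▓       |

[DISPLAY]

 ┠──────────────────────────────────┨   
 ┃email,amount,status              ▲┃   
 ┃dave42@example.com,5940.58,pendin█┃   
 ┃frank56@example.com,5871.45,pendi░┃   
 ┃carol79@example.com,7625.90,cance░┃   
 ┃dave38@example.com,4447.07,inacti░┃   
 ┃ivy77@example.com,7750.22,pending░┃   
 ┃jack15@example.com,9353.73,comple░┃   
 ┃grace9@example.com,4405.35,comple░┃   
 ┃eve88@example.com,1675.39,active ░┃   
 ┃frank86@example.com,4606.43,cance░┃   
 ┃eve50@example.com,1852.85,complet▼┃   
 ┗━━━━━━━━━━━━━━━━━━━━━━━━━━━━━━━━━━┛   
                                        
 ┏━━━━━━━━━━━━━━━━━━━━━━━━━━━━━━━━━━━━┓ 
 ┃ GameOfLife                         ┃ 
 ┠──────────┏━━━━━━━━━━━━━━━━━━━━━━━━━┓ 
 ┃Gen: 0    ┃ ImageViewer             ┃ 
 ┃··███··██·┠─────────────────────────┨ 
 ┃█···█·█···┃▓▓▓▓▓▓                   ┃ 
 ┃█···██··█·┃▓▓▓▓▓▓                   ┃ 
 ┃█·█·██····┃▓▓▓▓▓▓                   ┃ 
 ┃█··█··███·┃▓▓▓▓▓▓▓                  ┃ 
 ┃··█·█·██··┃▓▓▓▓▓▓                   ┃ 


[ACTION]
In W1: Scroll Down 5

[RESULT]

 ┠──────────────────────────────────┨   
 ┃ivy77@example.com,7750.22,pending▲┃   
 ┃jack15@example.com,9353.73,comple░┃   
 ┃grace9@example.com,4405.35,comple░┃   
 ┃eve88@example.com,1675.39,active ░┃   
 ┃frank86@example.com,4606.43,cance░┃   
 ┃eve50@example.com,1852.85,complet░┃   
 ┃dave45@example.com,6397.08,cancel░┃   
 ┃jack23@example.com,5597.05,inacti█┃   
 ┃jack34@example.com,8215.74,inacti░┃   
 ┃dave76@example.com,5449.87,cancel░┃   
 ┃jack85@example.com,9459.78,cancel▼┃   
 ┗━━━━━━━━━━━━━━━━━━━━━━━━━━━━━━━━━━┛   
                                        
 ┏━━━━━━━━━━━━━━━━━━━━━━━━━━━━━━━━━━━━┓ 
 ┃ GameOfLife                         ┃ 
 ┠──────────┏━━━━━━━━━━━━━━━━━━━━━━━━━┓ 
 ┃Gen: 0    ┃ ImageViewer             ┃ 
 ┃··███··██·┠─────────────────────────┨ 
 ┃█···█·█···┃▓▓▓▓▓▓                   ┃ 
 ┃█···██··█·┃▓▓▓▓▓▓                   ┃ 
 ┃█·█·██····┃▓▓▓▓▓▓                   ┃ 
 ┃█··█··███·┃▓▓▓▓▓▓▓                  ┃ 
 ┃··█·█·██··┃▓▓▓▓▓▓                   ┃ 


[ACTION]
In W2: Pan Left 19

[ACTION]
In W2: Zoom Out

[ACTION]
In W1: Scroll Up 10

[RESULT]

 ┠──────────────────────────────────┨   
 ┃email,amount,status              ▲┃   
 ┃dave42@example.com,5940.58,pendin█┃   
 ┃frank56@example.com,5871.45,pendi░┃   
 ┃carol79@example.com,7625.90,cance░┃   
 ┃dave38@example.com,4447.07,inacti░┃   
 ┃ivy77@example.com,7750.22,pending░┃   
 ┃jack15@example.com,9353.73,comple░┃   
 ┃grace9@example.com,4405.35,comple░┃   
 ┃eve88@example.com,1675.39,active ░┃   
 ┃frank86@example.com,4606.43,cance░┃   
 ┃eve50@example.com,1852.85,complet▼┃   
 ┗━━━━━━━━━━━━━━━━━━━━━━━━━━━━━━━━━━┛   
                                        
 ┏━━━━━━━━━━━━━━━━━━━━━━━━━━━━━━━━━━━━┓ 
 ┃ GameOfLife                         ┃ 
 ┠──────────┏━━━━━━━━━━━━━━━━━━━━━━━━━┓ 
 ┃Gen: 0    ┃ ImageViewer             ┃ 
 ┃··███··██·┠─────────────────────────┨ 
 ┃█···█·█···┃▓▓▓▓▓▓                   ┃ 
 ┃█···██··█·┃▓▓▓▓▓▓                   ┃ 
 ┃█·█·██····┃▓▓▓▓▓▓                   ┃ 
 ┃█··█··███·┃▓▓▓▓▓▓▓                  ┃ 
 ┃··█·█·██··┃▓▓▓▓▓▓                   ┃ 


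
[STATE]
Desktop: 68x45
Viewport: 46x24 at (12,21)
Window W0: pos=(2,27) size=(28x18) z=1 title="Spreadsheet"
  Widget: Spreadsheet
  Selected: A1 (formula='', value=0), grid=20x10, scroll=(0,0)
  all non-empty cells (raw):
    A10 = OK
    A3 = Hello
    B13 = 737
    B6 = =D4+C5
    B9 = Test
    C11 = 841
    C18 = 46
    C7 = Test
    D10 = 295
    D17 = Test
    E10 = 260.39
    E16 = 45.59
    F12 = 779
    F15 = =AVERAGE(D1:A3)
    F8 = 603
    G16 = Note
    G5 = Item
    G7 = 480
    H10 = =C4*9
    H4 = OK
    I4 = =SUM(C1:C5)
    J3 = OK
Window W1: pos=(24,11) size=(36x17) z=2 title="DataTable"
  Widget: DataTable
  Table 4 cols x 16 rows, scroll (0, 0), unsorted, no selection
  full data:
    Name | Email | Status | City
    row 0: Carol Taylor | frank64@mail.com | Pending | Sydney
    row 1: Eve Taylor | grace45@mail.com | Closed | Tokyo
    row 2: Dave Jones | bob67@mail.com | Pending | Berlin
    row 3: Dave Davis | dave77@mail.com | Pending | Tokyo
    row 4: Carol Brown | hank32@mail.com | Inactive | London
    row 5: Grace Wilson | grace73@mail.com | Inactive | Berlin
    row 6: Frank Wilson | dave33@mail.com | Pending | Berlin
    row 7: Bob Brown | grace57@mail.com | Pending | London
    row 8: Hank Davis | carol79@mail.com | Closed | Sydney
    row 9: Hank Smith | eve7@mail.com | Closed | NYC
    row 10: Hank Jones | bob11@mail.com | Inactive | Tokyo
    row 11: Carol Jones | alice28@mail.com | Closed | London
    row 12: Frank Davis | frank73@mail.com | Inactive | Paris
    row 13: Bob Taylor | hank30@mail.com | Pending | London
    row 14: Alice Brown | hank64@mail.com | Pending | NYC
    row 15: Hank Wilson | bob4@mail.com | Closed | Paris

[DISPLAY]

            ┃Grace Wilson│grace73@mail.com│Ina
            ┃Frank Wilson│dave33@mail.com │Pen
            ┃Bob Brown   │grace57@mail.com│Pen
            ┃Hank Davis  │carol79@mail.com│Clo
            ┃Hank Smith  │eve7@mail.com   │Clo
            ┃Hank Jones  │bob11@mail.com  │Ina
━━━━━━━━━━━━┗━━━━━━━━━━━━━━━━━━━━━━━━━━━━━━━━━
eet              ┃                            
─────────────────┨                            
                 ┃                            
      B       C  ┃                            
-----------------┃                            
[0]       0      ┃                            
  0       0      ┃                            
          0      ┃                            
  0       0      ┃                            
  0       0      ┃                            
  0       0      ┃                            
  0       0Test  ┃                            
  0       0      ┃                            
  0Test          ┃                            
          0      ┃                            
  0       0     8┃                            
━━━━━━━━━━━━━━━━━┛                            


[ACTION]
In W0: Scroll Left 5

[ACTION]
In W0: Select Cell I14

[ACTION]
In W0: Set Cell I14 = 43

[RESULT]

            ┃Grace Wilson│grace73@mail.com│Ina
            ┃Frank Wilson│dave33@mail.com │Pen
            ┃Bob Brown   │grace57@mail.com│Pen
            ┃Hank Davis  │carol79@mail.com│Clo
            ┃Hank Smith  │eve7@mail.com   │Clo
            ┃Hank Jones  │bob11@mail.com  │Ina
━━━━━━━━━━━━┗━━━━━━━━━━━━━━━━━━━━━━━━━━━━━━━━━
eet              ┃                            
─────────────────┨                            
                 ┃                            
      B       C  ┃                            
-----------------┃                            
  0       0      ┃                            
  0       0      ┃                            
          0      ┃                            
  0       0      ┃                            
  0       0      ┃                            
  0       0      ┃                            
  0       0Test  ┃                            
  0       0      ┃                            
  0Test          ┃                            
          0      ┃                            
  0       0     8┃                            
━━━━━━━━━━━━━━━━━┛                            


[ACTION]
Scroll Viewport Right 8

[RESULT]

    ┃Grace Wilson│grace73@mail.com│Inac┃      
    ┃Frank Wilson│dave33@mail.com │Pend┃      
    ┃Bob Brown   │grace57@mail.com│Pend┃      
    ┃Hank Davis  │carol79@mail.com│Clos┃      
    ┃Hank Smith  │eve7@mail.com   │Clos┃      
    ┃Hank Jones  │bob11@mail.com  │Inac┃      
━━━━┗━━━━━━━━━━━━━━━━━━━━━━━━━━━━━━━━━━┛      
         ┃                                    
─────────┨                                    
         ┃                                    
      C  ┃                                    
---------┃                                    
  0      ┃                                    
  0      ┃                                    
  0      ┃                                    
  0      ┃                                    
  0      ┃                                    
  0      ┃                                    
  0Test  ┃                                    
  0      ┃                                    
         ┃                                    
  0      ┃                                    
  0     8┃                                    
━━━━━━━━━┛                                    


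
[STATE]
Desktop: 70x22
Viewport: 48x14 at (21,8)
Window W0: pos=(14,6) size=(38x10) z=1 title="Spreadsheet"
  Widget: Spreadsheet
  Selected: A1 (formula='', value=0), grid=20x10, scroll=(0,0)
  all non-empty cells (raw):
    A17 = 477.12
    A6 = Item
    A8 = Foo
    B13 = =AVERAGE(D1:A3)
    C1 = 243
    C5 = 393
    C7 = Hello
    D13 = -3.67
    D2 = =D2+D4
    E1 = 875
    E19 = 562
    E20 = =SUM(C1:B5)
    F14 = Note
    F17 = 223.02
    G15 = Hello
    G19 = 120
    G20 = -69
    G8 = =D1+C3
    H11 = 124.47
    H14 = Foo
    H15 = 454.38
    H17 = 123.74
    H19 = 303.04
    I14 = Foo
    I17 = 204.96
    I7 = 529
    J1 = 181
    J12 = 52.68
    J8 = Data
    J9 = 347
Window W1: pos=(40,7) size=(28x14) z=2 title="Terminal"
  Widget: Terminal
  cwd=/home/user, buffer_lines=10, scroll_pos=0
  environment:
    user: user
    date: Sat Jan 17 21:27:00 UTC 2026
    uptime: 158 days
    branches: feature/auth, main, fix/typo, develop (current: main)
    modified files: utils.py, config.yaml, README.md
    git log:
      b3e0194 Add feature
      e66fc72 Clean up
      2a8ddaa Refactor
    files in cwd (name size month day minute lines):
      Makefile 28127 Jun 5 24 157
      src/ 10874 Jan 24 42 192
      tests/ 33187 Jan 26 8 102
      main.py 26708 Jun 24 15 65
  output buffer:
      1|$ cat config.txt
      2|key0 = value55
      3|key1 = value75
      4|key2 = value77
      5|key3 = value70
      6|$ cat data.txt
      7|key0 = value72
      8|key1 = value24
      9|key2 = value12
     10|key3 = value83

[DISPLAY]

───────────────────┃ Terminal                 ┃ 
                   ┠──────────────────────────┨ 
 A       B       C ┃$ cat config.txt          ┃ 
-------------------┃key0 = value55            ┃ 
   [0]       0     ┃key1 = value75            ┃ 
     0       0     ┃key2 = value77            ┃ 
     0       0     ┃key3 = value70            ┃ 
━━━━━━━━━━━━━━━━━━━┃$ cat data.txt            ┃ 
                   ┃key0 = value72            ┃ 
                   ┃key1 = value24            ┃ 
                   ┃key2 = value12            ┃ 
                   ┃key3 = value83            ┃ 
                   ┗━━━━━━━━━━━━━━━━━━━━━━━━━━┛ 
                                                


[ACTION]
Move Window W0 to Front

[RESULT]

──────────────────────────────┨               ┃ 
                              ┃───────────────┨ 
 A       B       C       D    ┃g.txt          ┃ 
------------------------------┃e55            ┃ 
   [0]       0     243       0┃e75            ┃ 
     0       0       0#CIRC!  ┃e77            ┃ 
     0       0       0       0┃e70            ┃ 
━━━━━━━━━━━━━━━━━━━━━━━━━━━━━━┛txt            ┃ 
                   ┃key0 = value72            ┃ 
                   ┃key1 = value24            ┃ 
                   ┃key2 = value12            ┃ 
                   ┃key3 = value83            ┃ 
                   ┗━━━━━━━━━━━━━━━━━━━━━━━━━━┛ 
                                                


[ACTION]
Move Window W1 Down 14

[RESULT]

──────────────────────────────┨━━━━━━━━━━━━━━━┓ 
                              ┃               ┃ 
 A       B       C       D    ┃───────────────┨ 
------------------------------┃g.txt          ┃ 
   [0]       0     243       0┃e55            ┃ 
     0       0       0#CIRC!  ┃e75            ┃ 
     0       0       0       0┃e77            ┃ 
━━━━━━━━━━━━━━━━━━━━━━━━━━━━━━┛e70            ┃ 
                   ┃$ cat data.txt            ┃ 
                   ┃key0 = value72            ┃ 
                   ┃key1 = value24            ┃ 
                   ┃key2 = value12            ┃ 
                   ┃key3 = value83            ┃ 
                   ┗━━━━━━━━━━━━━━━━━━━━━━━━━━┛ 


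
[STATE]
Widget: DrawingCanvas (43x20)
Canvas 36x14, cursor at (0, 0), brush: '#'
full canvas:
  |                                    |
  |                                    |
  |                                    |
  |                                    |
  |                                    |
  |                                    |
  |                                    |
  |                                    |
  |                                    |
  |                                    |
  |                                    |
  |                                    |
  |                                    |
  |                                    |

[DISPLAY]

+                                          
                                           
                                           
                                           
                                           
                                           
                                           
                                           
                                           
                                           
                                           
                                           
                                           
                                           
                                           
                                           
                                           
                                           
                                           
                                           


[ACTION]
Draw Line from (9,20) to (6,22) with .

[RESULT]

+                                          
                                           
                                           
                                           
                                           
                                           
                      .                    
                     .                     
                     .                     
                    .                      
                                           
                                           
                                           
                                           
                                           
                                           
                                           
                                           
                                           
                                           


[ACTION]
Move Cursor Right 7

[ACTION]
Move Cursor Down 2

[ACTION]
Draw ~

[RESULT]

                                           
                                           
       ~                                   
                                           
                                           
                                           
                      .                    
                     .                     
                     .                     
                    .                      
                                           
                                           
                                           
                                           
                                           
                                           
                                           
                                           
                                           
                                           


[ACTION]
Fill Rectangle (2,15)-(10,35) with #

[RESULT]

                                           
                                           
       ~       #####################       
               #####################       
               #####################       
               #####################       
               #####################       
               #####################       
               #####################       
               #####################       
               #####################       
                                           
                                           
                                           
                                           
                                           
                                           
                                           
                                           
                                           


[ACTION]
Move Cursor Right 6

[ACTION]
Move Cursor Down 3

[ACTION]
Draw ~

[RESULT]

                                           
                                           
       ~       #####################       
               #####################       
               #####################       
             ~ #####################       
               #####################       
               #####################       
               #####################       
               #####################       
               #####################       
                                           
                                           
                                           
                                           
                                           
                                           
                                           
                                           
                                           


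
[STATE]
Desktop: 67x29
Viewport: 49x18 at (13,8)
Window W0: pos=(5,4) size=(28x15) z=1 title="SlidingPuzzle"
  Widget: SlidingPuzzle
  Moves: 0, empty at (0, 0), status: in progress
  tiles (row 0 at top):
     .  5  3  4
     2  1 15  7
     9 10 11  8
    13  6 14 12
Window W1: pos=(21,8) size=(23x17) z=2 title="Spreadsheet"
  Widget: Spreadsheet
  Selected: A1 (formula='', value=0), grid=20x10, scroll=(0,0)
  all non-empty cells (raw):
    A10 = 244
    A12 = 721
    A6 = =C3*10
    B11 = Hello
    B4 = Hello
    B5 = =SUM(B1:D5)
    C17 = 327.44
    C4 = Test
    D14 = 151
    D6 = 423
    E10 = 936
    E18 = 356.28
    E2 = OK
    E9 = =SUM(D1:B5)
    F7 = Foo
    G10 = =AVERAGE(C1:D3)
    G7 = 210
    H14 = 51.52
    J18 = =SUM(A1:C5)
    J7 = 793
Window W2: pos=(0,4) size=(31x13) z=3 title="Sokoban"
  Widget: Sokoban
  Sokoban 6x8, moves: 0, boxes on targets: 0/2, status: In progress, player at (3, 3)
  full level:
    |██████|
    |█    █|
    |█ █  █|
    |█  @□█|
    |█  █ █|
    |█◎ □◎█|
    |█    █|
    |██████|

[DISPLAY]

                 ┃━━━━━━━━━━━━┓                  
                 ┃eet         ┃                  
                 ┃────────────┨                  
                 ┃            ┃                  
                 ┃      B     ┃                  
                 ┃------------┃                  
                 ┃[0]       0 ┃                  
2                ┃  0       0 ┃                  
━━━━━━━━━━━━━━━━━┛  0       0 ┃                  
        ┃  4        0Hello   T┃                  
━━━━━━━━┃  5        0#CIRC!   ┃                  
        ┃  6        0       0 ┃                  
        ┃  7        0       0 ┃                  
        ┃  8        0       0 ┃                  
        ┃  9        0       0 ┃                  
        ┃ 10      244       0 ┃                  
        ┗━━━━━━━━━━━━━━━━━━━━━┛                  
                                                 


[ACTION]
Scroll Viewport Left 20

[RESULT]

┃█    █                       ┃━━━━━━━━━━━━┓     
┃█ █  █                       ┃eet         ┃     
┃█  @□█                       ┃────────────┨     
┃█  █ █                       ┃            ┃     
┃█◎ □◎█                       ┃      B     ┃     
┃█    █                       ┃------------┃     
┃██████                       ┃[0]       0 ┃     
┃Moves: 0  0/2                ┃  0       0 ┃     
┗━━━━━━━━━━━━━━━━━━━━━━━━━━━━━┛  0       0 ┃     
     ┃               ┃  4        0Hello   T┃     
     ┗━━━━━━━━━━━━━━━┃  5        0#CIRC!   ┃     
                     ┃  6        0       0 ┃     
                     ┃  7        0       0 ┃     
                     ┃  8        0       0 ┃     
                     ┃  9        0       0 ┃     
                     ┃ 10      244       0 ┃     
                     ┗━━━━━━━━━━━━━━━━━━━━━┛     
                                                 


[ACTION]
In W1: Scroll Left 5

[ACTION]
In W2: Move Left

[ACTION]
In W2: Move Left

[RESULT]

┃█    █                       ┃━━━━━━━━━━━━┓     
┃█ █  █                       ┃eet         ┃     
┃█@  □█                       ┃────────────┨     
┃█  █ █                       ┃            ┃     
┃█◎ □◎█                       ┃      B     ┃     
┃█    █                       ┃------------┃     
┃██████                       ┃[0]       0 ┃     
┃Moves: 2  0/2                ┃  0       0 ┃     
┗━━━━━━━━━━━━━━━━━━━━━━━━━━━━━┛  0       0 ┃     
     ┃               ┃  4        0Hello   T┃     
     ┗━━━━━━━━━━━━━━━┃  5        0#CIRC!   ┃     
                     ┃  6        0       0 ┃     
                     ┃  7        0       0 ┃     
                     ┃  8        0       0 ┃     
                     ┃  9        0       0 ┃     
                     ┃ 10      244       0 ┃     
                     ┗━━━━━━━━━━━━━━━━━━━━━┛     
                                                 


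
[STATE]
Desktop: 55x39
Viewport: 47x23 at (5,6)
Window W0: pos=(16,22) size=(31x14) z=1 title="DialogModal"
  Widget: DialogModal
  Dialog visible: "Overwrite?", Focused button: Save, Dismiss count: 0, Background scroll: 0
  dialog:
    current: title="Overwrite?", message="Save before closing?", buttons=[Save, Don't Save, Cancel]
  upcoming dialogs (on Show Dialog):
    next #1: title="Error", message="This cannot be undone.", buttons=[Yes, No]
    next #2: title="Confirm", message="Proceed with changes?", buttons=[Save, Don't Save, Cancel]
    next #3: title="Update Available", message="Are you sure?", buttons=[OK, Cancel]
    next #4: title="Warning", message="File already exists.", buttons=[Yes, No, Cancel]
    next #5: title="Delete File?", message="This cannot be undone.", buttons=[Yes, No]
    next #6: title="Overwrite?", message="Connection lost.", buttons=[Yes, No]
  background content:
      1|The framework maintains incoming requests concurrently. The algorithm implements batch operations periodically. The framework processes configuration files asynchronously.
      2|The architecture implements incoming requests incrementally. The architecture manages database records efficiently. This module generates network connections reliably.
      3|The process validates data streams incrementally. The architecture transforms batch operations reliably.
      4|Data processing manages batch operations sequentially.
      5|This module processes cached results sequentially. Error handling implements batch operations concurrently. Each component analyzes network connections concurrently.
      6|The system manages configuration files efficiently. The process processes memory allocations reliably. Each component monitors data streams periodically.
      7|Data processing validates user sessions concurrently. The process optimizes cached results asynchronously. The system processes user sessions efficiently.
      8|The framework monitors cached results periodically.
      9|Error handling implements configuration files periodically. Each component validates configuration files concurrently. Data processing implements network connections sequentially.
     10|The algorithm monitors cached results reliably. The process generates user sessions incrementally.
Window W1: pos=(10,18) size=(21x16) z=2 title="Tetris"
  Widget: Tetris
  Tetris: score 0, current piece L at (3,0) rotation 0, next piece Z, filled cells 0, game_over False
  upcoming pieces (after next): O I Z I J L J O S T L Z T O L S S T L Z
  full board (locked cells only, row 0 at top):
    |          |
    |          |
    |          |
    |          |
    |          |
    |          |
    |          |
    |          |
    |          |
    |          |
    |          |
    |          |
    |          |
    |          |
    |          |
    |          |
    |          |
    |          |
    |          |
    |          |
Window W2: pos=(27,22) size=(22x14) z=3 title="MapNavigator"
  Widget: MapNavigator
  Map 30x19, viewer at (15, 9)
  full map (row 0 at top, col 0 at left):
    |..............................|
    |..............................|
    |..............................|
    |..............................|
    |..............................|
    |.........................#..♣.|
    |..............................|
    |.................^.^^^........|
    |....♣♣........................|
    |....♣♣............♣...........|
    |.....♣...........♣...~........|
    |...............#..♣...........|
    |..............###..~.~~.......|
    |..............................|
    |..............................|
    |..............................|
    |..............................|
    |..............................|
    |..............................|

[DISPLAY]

                                               
                                               
                                               
                                               
                                               
                                               
                                               
                                               
                                               
                                               
                                               
                                               
     ┏━━━━━━━━━━━━━━━━━━━┓                     
     ┃ Tetris            ┃                     
     ┠───────────────────┨                     
     ┃          │Next:   ┃                     
     ┃          │▓▓   ┏━━━━━━━━━━━━━━━━━━━━┓   
     ┃          │ ▓▓  ┃ MapNavigator       ┃   
     ┃          │     ┠────────────────────┨   
     ┃          │     ┃....................┃   
     ┃          │     ┃....................┃   
     ┃          │Score┃....................┃   
     ┃          │0    ┃............^.^^^...┃   


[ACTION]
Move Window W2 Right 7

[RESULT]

                                               
                                               
                                               
                                               
                                               
                                               
                                               
                                               
                                               
                                               
                                               
                                               
     ┏━━━━━━━━━━━━━━━━━━━┓                     
     ┃ Tetris            ┃                     
     ┠───────────────────┨                     
     ┃          │Next:   ┃                     
     ┃          │▓▓      ┃━━┏━━━━━━━━━━━━━━━━━━
     ┃          │ ▓▓     ┃  ┃ MapNavigator     
     ┃          │        ┃──┠──────────────────
     ┃          │        ┃ma┃..................
     ┃          │        ┃re┃..................
     ┃          │Score:  ┃──┃..................
     ┃          │0       ┃wr┃............^.^^^.


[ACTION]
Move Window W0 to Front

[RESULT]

                                               
                                               
                                               
                                               
                                               
                                               
                                               
                                               
                                               
                                               
                                               
                                               
     ┏━━━━━━━━━━━━━━━━━━━┓                     
     ┃ Tetris            ┃                     
     ┠───────────────────┨                     
     ┃          │Next:   ┃                     
     ┃     ┏━━━━━━━━━━━━━━━━━━━━━━━━━━━━━┓━━━━━
     ┃     ┃ DialogModal                 ┃     
     ┃     ┠─────────────────────────────┨─────
     ┃     ┃The framework maintains incom┃.....
     ┃     ┃The architecture implements i┃.....
     ┃     ┃Th┌───────────────────────┐st┃.....
     ┃     ┃Da│       Overwrite?      │ch┃.^^^.


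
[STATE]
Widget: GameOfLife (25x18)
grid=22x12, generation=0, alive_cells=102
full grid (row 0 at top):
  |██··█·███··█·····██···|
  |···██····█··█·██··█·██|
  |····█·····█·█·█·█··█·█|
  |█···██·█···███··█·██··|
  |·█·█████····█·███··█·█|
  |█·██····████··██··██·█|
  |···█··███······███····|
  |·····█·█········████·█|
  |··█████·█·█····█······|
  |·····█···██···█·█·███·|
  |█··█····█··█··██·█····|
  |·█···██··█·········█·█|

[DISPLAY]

Gen: 0                   
██··█·███··█·····██···   
···██····█··█·██··█·██   
····█·····█·█·█·█··█·█   
█···██·█···███··█·██··   
·█·█████····█·███··█·█   
█·██····████··██··██·█   
···█··███······███····   
·····█·█········████·█   
··█████·█·█····█······   
·····█···██···█·█·███·   
█··█····█··█··██·█····   
·█···██··█·········█·█   
                         
                         
                         
                         
                         


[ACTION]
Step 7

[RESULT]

Gen: 7                   
·············██·█·····   
················█·····   
············█·█·····██   
·█·█·········██·····██   
·█···█·███···█········   
···█······█···········   
······················   
······················   
······················   
·······█··█···██······   
···███···██···██······   
······················   
                         
                         
                         
                         
                         


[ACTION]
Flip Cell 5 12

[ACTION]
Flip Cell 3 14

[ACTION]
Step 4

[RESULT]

Gen: 11                  
······················   
······················   
····················██   
····················██   
·······██·············   
······················   
······················   
······················   
······················   
·········██···██······   
···███···██···██······   
······················   
                         
                         
                         
                         
                         
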